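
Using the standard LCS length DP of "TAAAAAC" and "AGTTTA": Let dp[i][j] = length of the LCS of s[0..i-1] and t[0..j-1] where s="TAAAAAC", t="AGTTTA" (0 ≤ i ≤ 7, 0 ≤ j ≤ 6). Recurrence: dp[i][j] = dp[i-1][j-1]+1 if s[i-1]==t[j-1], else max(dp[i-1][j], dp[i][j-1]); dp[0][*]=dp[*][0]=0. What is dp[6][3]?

   ''  A  G  T  T  T  A
''  0  0  0  0  0  0  0
 T  0  0  0  1  1  1  1
 A  0  1  1  1  1  1  2
 A  0  1  1  1  1  1  2
 A  0  1  1  1  1  1  2
 A  0  1  1  1  1  1  2
 A  0  1  1  1  1  1  2
 C  0  1  1  1  1  1  2

1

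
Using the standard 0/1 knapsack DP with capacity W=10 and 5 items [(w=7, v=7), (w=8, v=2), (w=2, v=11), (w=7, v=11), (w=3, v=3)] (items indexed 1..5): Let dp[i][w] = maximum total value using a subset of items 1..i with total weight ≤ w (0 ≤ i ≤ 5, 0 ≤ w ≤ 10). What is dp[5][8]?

i\w   0   1   2   3   4   5   6   7   8   9  10
  0   0   0   0   0   0   0   0   0   0   0   0
  1   0   0   0   0   0   0   0   7   7   7   7
  2   0   0   0   0   0   0   0   7   7   7   7
  3   0   0  11  11  11  11  11  11  11  18  18
  4   0   0  11  11  11  11  11  11  11  22  22
  5   0   0  11  11  11  14  14  14  14  22  22

14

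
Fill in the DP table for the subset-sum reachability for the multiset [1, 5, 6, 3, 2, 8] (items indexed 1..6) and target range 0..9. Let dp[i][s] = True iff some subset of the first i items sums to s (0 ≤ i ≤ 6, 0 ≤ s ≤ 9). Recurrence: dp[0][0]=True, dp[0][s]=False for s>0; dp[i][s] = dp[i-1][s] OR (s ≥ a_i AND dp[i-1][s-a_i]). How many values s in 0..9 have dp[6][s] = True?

10

i\s   0   1   2   3   4   5   6   7   8   9
  0   T   F   F   F   F   F   F   F   F   F
  1   T   T   F   F   F   F   F   F   F   F
  2   T   T   F   F   F   T   T   F   F   F
  3   T   T   F   F   F   T   T   T   F   F
  4   T   T   F   T   T   T   T   T   T   T
  5   T   T   T   T   T   T   T   T   T   T
  6   T   T   T   T   T   T   T   T   T   T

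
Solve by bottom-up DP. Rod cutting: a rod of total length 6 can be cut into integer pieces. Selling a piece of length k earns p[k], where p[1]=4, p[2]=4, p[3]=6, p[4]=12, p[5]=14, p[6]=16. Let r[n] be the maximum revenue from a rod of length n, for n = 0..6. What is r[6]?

   n    0    1    2    3    4    5    6
r[n]    0    4    8   12   16   20   24

24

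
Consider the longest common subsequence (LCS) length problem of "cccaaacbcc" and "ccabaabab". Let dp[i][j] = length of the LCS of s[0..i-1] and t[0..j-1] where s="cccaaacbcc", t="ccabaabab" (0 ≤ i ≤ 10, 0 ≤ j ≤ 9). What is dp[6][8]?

   ''  c  c  a  b  a  a  b  a  b
''  0  0  0  0  0  0  0  0  0  0
 c  0  1  1  1  1  1  1  1  1  1
 c  0  1  2  2  2  2  2  2  2  2
 c  0  1  2  2  2  2  2  2  2  2
 a  0  1  2  3  3  3  3  3  3  3
 a  0  1  2  3  3  4  4  4  4  4
 a  0  1  2  3  3  4  5  5  5  5
 c  0  1  2  3  3  4  5  5  5  5
 b  0  1  2  3  4  4  5  6  6  6
 c  0  1  2  3  4  4  5  6  6  6
 c  0  1  2  3  4  4  5  6  6  6

5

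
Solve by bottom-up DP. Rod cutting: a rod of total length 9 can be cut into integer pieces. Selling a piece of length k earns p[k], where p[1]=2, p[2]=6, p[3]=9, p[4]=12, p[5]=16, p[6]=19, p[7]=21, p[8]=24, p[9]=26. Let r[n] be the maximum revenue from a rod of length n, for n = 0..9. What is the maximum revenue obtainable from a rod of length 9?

28

   n    0    1    2    3    4    5    6    7    8    9
r[n]    0    2    6    9   12   16   19   22   25   28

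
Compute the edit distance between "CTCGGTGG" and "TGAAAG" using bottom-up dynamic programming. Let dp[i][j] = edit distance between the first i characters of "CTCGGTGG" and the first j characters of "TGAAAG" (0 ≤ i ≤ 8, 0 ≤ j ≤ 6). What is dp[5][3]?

3

   ''  T  G  A  A  A  G
''  0  1  2  3  4  5  6
 C  1  1  2  3  4  5  6
 T  2  1  2  3  4  5  6
 C  3  2  2  3  4  5  6
 G  4  3  2  3  4  5  5
 G  5  4  3  3  4  5  5
 T  6  5  4  4  4  5  6
 G  7  6  5  5  5  5  5
 G  8  7  6  6  6  6  5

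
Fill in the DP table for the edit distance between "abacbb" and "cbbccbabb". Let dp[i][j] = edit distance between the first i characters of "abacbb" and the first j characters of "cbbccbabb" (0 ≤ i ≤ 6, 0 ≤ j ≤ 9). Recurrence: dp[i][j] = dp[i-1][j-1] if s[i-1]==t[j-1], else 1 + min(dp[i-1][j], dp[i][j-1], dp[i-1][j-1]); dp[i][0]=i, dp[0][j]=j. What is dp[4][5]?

3

   ''  c  b  b  c  c  b  a  b  b
''  0  1  2  3  4  5  6  7  8  9
 a  1  1  2  3  4  5  6  6  7  8
 b  2  2  1  2  3  4  5  6  6  7
 a  3  3  2  2  3  4  5  5  6  7
 c  4  3  3  3  2  3  4  5  6  7
 b  5  4  3  3  3  3  3  4  5  6
 b  6  5  4  3  4  4  3  4  4  5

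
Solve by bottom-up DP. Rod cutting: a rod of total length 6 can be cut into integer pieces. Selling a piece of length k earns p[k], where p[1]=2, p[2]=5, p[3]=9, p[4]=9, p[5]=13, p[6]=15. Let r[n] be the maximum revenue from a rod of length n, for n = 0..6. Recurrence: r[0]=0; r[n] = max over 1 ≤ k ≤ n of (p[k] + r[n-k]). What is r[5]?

14

   n    0    1    2    3    4    5    6
r[n]    0    2    5    9   11   14   18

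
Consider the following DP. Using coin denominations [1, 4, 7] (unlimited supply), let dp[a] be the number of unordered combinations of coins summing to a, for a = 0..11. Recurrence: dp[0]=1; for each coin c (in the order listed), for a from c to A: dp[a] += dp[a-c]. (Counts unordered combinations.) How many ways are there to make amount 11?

after  coin     0     1     2     3     4     5     6     7     8     9    10    11
          1     1     1     1     1     1     1     1     1     1     1     1     1
          4     1     1     1     1     2     2     2     2     3     3     3     3
          7     1     1     1     1     2     2     2     3     4     4     4     5

5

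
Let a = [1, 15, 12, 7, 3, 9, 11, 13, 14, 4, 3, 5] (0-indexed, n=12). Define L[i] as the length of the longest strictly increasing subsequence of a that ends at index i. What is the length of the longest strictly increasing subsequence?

   i    0    1    2    3    4    5    6    7    8    9   10   11
a[i]    1   15   12    7    3    9   11   13   14    4    3    5
L[i]    1    2    2    2    2    3    4    5    6    3    2    4

6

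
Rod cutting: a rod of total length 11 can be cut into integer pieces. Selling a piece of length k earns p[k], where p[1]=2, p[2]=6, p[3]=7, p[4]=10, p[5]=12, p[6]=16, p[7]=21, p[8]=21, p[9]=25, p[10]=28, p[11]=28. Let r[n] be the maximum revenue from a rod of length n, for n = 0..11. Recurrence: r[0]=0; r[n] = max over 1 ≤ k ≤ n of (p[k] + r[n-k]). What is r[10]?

30

   n    0    1    2    3    4    5    6    7    8    9   10   11
r[n]    0    2    6    8   12   14   18   21   24   27   30   33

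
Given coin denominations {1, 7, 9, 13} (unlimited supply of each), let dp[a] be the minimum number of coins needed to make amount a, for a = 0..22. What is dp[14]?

2

 a  0  1  2  3  4  5  6  7  8  9 10 11 12 13 14 15 16 17 18 19 20 21 22
dp  0  1  2  3  4  5  6  1  2  1  2  3  4  1  2  3  2  3  2  3  2  3  2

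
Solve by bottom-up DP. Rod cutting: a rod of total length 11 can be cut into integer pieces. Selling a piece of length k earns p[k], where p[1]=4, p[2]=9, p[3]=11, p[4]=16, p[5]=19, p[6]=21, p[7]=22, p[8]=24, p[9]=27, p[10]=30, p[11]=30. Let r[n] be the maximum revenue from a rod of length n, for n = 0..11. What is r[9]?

40

   n    0    1    2    3    4    5    6    7    8    9   10   11
r[n]    0    4    9   13   18   22   27   31   36   40   45   49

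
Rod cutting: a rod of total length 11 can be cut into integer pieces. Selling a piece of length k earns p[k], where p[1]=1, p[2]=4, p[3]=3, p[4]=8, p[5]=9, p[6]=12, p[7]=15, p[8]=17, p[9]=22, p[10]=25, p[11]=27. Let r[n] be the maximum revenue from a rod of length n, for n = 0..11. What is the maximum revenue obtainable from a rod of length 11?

27

   n    0    1    2    3    4    5    6    7    8    9   10   11
r[n]    0    1    4    5    8    9   12   15   17   22   25   27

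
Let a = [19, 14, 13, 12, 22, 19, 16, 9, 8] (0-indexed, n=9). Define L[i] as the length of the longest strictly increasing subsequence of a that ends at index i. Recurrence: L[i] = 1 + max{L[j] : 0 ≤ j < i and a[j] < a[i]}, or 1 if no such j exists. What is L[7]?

   i    0    1    2    3    4    5    6    7    8
a[i]   19   14   13   12   22   19   16    9    8
L[i]    1    1    1    1    2    2    2    1    1

1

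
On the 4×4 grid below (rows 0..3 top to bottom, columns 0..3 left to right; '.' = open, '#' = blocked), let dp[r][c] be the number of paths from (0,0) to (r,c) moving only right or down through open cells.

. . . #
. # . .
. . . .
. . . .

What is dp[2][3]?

r\c   0   1   2   3
  0   1   1   1   0
  1   1   0   1   1
  2   1   1   2   3
  3   1   2   4   7

3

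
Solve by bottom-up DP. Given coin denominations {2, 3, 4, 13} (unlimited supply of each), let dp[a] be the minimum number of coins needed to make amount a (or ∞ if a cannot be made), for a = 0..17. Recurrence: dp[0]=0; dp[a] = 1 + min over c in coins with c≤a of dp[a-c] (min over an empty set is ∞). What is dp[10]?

3

 a  0  1  2  3  4  5  6  7  8  9 10 11 12 13 14 15 16 17
dp  0  -  1  1  1  2  2  2  2  3  3  3  3  1  4  2  2  2
(- denotes ∞ / unreachable)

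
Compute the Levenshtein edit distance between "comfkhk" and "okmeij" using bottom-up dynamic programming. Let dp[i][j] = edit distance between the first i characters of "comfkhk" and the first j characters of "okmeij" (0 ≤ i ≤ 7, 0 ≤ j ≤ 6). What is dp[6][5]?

   ''  o  k  m  e  i  j
''  0  1  2  3  4  5  6
 c  1  1  2  3  4  5  6
 o  2  1  2  3  4  5  6
 m  3  2  2  2  3  4  5
 f  4  3  3  3  3  4  5
 k  5  4  3  4  4  4  5
 h  6  5  4  4  5  5  5
 k  7  6  5  5  5  6  6

5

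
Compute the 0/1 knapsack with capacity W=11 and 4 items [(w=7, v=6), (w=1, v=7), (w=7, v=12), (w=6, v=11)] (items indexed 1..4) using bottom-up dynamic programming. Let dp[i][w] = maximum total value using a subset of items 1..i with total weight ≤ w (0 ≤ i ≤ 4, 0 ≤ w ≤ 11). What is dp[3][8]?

19

i\w   0   1   2   3   4   5   6   7   8   9  10  11
  0   0   0   0   0   0   0   0   0   0   0   0   0
  1   0   0   0   0   0   0   0   6   6   6   6   6
  2   0   7   7   7   7   7   7   7  13  13  13  13
  3   0   7   7   7   7   7   7  12  19  19  19  19
  4   0   7   7   7   7   7  11  18  19  19  19  19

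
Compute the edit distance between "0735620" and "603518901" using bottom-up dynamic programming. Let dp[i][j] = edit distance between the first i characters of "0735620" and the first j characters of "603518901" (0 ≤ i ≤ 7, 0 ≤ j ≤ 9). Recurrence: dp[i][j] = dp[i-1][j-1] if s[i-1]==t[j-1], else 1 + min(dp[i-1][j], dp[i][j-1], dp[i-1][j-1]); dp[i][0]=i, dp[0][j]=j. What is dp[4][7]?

5

   ''  6  0  3  5  1  8  9  0  1
''  0  1  2  3  4  5  6  7  8  9
 0  1  1  1  2  3  4  5  6  7  8
 7  2  2  2  2  3  4  5  6  7  8
 3  3  3  3  2  3  4  5  6  7  8
 5  4  4  4  3  2  3  4  5  6  7
 6  5  4  5  4  3  3  4  5  6  7
 2  6  5  5  5  4  4  4  5  6  7
 0  7  6  5  6  5  5  5  5  5  6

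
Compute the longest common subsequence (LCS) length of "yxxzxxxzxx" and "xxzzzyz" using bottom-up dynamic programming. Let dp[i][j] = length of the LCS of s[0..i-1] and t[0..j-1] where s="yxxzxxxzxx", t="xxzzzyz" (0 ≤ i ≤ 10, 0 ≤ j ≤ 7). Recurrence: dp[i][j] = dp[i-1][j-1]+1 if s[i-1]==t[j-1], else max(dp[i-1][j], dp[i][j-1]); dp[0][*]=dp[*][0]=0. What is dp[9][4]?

4

   ''  x  x  z  z  z  y  z
''  0  0  0  0  0  0  0  0
 y  0  0  0  0  0  0  1  1
 x  0  1  1  1  1  1  1  1
 x  0  1  2  2  2  2  2  2
 z  0  1  2  3  3  3  3  3
 x  0  1  2  3  3  3  3  3
 x  0  1  2  3  3  3  3  3
 x  0  1  2  3  3  3  3  3
 z  0  1  2  3  4  4  4  4
 x  0  1  2  3  4  4  4  4
 x  0  1  2  3  4  4  4  4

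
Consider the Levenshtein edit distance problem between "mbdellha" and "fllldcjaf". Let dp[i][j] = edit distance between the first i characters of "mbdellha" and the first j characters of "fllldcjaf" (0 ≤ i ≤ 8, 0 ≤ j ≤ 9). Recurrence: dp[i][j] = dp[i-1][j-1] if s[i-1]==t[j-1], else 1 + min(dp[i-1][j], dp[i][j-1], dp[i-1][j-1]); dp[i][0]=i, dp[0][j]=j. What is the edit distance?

   ''  f  l  l  l  d  c  j  a  f
''  0  1  2  3  4  5  6  7  8  9
 m  1  1  2  3  4  5  6  7  8  9
 b  2  2  2  3  4  5  6  7  8  9
 d  3  3  3  3  4  4  5  6  7  8
 e  4  4  4  4  4  5  5  6  7  8
 l  5  5  4  4  4  5  6  6  7  8
 l  6  6  5  4  4  5  6  7  7  8
 h  7  7  6  5  5  5  6  7  8  8
 a  8  8  7  6  6  6  6  7  7  8

8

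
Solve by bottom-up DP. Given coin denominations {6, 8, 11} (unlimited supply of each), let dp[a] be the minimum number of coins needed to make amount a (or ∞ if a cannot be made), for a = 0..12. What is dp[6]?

1

 a  0  1  2  3  4  5  6  7  8  9 10 11 12
dp  0  -  -  -  -  -  1  -  1  -  -  1  2
(- denotes ∞ / unreachable)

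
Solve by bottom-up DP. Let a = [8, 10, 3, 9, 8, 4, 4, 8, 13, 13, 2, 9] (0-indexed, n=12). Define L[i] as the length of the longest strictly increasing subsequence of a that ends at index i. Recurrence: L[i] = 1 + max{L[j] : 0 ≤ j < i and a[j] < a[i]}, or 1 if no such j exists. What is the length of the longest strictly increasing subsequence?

4

   i    0    1    2    3    4    5    6    7    8    9   10   11
a[i]    8   10    3    9    8    4    4    8   13   13    2    9
L[i]    1    2    1    2    2    2    2    3    4    4    1    4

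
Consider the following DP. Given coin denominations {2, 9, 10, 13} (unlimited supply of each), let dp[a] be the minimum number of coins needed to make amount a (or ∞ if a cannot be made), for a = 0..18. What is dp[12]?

 a  0  1  2  3  4  5  6  7  8  9 10 11 12 13 14 15 16 17 18
dp  0  -  1  -  2  -  3  -  4  1  1  2  2  1  3  2  4  3  2
(- denotes ∞ / unreachable)

2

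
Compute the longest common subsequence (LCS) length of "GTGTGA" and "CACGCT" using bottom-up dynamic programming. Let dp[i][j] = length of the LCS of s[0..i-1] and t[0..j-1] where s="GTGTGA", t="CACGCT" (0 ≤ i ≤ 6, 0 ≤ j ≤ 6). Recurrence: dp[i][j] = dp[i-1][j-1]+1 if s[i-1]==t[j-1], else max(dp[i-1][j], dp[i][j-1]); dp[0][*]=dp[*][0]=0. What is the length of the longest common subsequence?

   ''  C  A  C  G  C  T
''  0  0  0  0  0  0  0
 G  0  0  0  0  1  1  1
 T  0  0  0  0  1  1  2
 G  0  0  0  0  1  1  2
 T  0  0  0  0  1  1  2
 G  0  0  0  0  1  1  2
 A  0  0  1  1  1  1  2

2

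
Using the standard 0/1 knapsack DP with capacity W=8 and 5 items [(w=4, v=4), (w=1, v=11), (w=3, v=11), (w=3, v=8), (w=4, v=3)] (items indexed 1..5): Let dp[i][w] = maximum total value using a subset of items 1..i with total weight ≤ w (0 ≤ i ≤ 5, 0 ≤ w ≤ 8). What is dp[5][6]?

22

i\w   0   1   2   3   4   5   6   7   8
  0   0   0   0   0   0   0   0   0   0
  1   0   0   0   0   4   4   4   4   4
  2   0  11  11  11  11  15  15  15  15
  3   0  11  11  11  22  22  22  22  26
  4   0  11  11  11  22  22  22  30  30
  5   0  11  11  11  22  22  22  30  30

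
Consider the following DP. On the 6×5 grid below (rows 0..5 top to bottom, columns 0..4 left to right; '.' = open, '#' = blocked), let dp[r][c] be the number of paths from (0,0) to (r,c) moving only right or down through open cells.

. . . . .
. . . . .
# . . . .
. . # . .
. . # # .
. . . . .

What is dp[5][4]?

r\c   0   1   2   3   4
  0   1   1   1   1   1
  1   1   2   3   4   5
  2   0   2   5   9  14
  3   0   2   0   9  23
  4   0   2   0   0  23
  5   0   2   2   2  25

25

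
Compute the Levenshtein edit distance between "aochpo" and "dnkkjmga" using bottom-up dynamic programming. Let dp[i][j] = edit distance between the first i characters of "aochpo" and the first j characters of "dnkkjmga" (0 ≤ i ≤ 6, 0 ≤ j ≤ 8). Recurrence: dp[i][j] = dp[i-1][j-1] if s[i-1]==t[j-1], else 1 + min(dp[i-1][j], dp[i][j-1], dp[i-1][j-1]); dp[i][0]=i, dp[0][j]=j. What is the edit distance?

8

   ''  d  n  k  k  j  m  g  a
''  0  1  2  3  4  5  6  7  8
 a  1  1  2  3  4  5  6  7  7
 o  2  2  2  3  4  5  6  7  8
 c  3  3  3  3  4  5  6  7  8
 h  4  4  4  4  4  5  6  7  8
 p  5  5  5  5  5  5  6  7  8
 o  6  6  6  6  6  6  6  7  8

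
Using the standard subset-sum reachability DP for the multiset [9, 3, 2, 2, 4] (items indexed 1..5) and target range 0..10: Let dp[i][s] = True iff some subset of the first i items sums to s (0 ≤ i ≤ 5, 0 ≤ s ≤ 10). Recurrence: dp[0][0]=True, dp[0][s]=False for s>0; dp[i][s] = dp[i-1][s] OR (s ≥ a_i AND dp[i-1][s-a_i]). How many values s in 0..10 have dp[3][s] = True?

i\s   0   1   2   3   4   5   6   7   8   9  10
  0   T   F   F   F   F   F   F   F   F   F   F
  1   T   F   F   F   F   F   F   F   F   T   F
  2   T   F   F   T   F   F   F   F   F   T   F
  3   T   F   T   T   F   T   F   F   F   T   F
  4   T   F   T   T   T   T   F   T   F   T   F
  5   T   F   T   T   T   T   T   T   T   T   F

5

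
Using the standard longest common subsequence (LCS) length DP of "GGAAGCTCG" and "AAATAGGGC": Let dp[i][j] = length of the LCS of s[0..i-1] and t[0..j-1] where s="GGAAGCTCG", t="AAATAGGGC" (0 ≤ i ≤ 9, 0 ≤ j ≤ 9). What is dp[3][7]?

2

   ''  A  A  A  T  A  G  G  G  C
''  0  0  0  0  0  0  0  0  0  0
 G  0  0  0  0  0  0  1  1  1  1
 G  0  0  0  0  0  0  1  2  2  2
 A  0  1  1  1  1  1  1  2  2  2
 A  0  1  2  2  2  2  2  2  2  2
 G  0  1  2  2  2  2  3  3  3  3
 C  0  1  2  2  2  2  3  3  3  4
 T  0  1  2  2  3  3  3  3  3  4
 C  0  1  2  2  3  3  3  3  3  4
 G  0  1  2  2  3  3  4  4  4  4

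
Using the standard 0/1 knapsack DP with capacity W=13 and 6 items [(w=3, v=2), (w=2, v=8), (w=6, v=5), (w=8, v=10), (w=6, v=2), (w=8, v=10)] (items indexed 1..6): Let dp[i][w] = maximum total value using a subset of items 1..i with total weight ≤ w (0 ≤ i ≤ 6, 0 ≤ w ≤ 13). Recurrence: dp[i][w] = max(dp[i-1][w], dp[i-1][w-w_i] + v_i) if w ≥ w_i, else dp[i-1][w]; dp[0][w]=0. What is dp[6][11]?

i\w   0   1   2   3   4   5   6   7   8   9  10  11  12  13
  0   0   0   0   0   0   0   0   0   0   0   0   0   0   0
  1   0   0   0   2   2   2   2   2   2   2   2   2   2   2
  2   0   0   8   8   8  10  10  10  10  10  10  10  10  10
  3   0   0   8   8   8  10  10  10  13  13  13  15  15  15
  4   0   0   8   8   8  10  10  10  13  13  18  18  18  20
  5   0   0   8   8   8  10  10  10  13  13  18  18  18  20
  6   0   0   8   8   8  10  10  10  13  13  18  18  18  20

18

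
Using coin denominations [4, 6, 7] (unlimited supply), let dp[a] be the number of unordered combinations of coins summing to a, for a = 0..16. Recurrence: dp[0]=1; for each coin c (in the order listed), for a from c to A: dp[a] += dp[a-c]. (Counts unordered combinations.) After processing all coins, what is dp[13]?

after  coin     0     1     2     3     4     5     6     7     8     9    10    11    12    13    14    15    16
          4     1     0     0     0     1     0     0     0     1     0     0     0     1     0     0     0     1
          6     1     0     0     0     1     0     1     0     1     0     1     0     2     0     1     0     2
          7     1     0     0     0     1     0     1     1     1     0     1     1     2     1     2     1     2

1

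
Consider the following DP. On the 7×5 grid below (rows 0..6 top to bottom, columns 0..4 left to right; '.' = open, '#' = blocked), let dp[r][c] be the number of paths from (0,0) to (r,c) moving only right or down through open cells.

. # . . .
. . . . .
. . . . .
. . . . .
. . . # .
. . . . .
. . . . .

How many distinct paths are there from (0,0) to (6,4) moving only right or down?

r\c   0   1   2   3   4
  0   1   0   0   0   0
  1   1   1   1   1   1
  2   1   2   3   4   5
  3   1   3   6  10  15
  4   1   4  10   0  15
  5   1   5  15  15  30
  6   1   6  21  36  66

66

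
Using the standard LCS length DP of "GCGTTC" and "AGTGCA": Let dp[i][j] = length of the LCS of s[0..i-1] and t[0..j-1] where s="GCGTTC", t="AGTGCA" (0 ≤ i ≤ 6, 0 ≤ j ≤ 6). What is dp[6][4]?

2

   ''  A  G  T  G  C  A
''  0  0  0  0  0  0  0
 G  0  0  1  1  1  1  1
 C  0  0  1  1  1  2  2
 G  0  0  1  1  2  2  2
 T  0  0  1  2  2  2  2
 T  0  0  1  2  2  2  2
 C  0  0  1  2  2  3  3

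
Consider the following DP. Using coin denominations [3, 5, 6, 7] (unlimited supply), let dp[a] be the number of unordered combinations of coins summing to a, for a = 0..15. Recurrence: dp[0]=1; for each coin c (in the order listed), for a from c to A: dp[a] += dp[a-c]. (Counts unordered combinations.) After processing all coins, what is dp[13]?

3

after  coin     0     1     2     3     4     5     6     7     8     9    10    11    12    13    14    15
          3     1     0     0     1     0     0     1     0     0     1     0     0     1     0     0     1
          5     1     0     0     1     0     1     1     0     1     1     1     1     1     1     1     2
          6     1     0     0     1     0     1     2     0     1     2     1     2     3     1     2     4
          7     1     0     0     1     0     1     2     1     1     2     2     2     4     3     3     5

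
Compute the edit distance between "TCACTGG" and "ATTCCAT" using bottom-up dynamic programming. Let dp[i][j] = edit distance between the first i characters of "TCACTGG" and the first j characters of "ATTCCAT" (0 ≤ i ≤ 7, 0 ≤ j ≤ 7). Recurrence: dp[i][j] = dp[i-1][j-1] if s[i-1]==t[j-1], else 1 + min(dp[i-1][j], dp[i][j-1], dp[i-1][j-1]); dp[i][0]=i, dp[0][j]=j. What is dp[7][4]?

   ''  A  T  T  C  C  A  T
''  0  1  2  3  4  5  6  7
 T  1  1  1  2  3  4  5  6
 C  2  2  2  2  2  3  4  5
 A  3  2  3  3  3  3  3  4
 C  4  3  3  4  3  3  4  4
 T  5  4  3  3  4  4  4  4
 G  6  5  4  4  4  5  5  5
 G  7  6  5  5  5  5  6  6

5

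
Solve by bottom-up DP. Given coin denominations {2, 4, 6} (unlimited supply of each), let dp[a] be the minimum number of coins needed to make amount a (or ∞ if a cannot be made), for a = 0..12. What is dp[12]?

2

 a  0  1  2  3  4  5  6  7  8  9 10 11 12
dp  0  -  1  -  1  -  1  -  2  -  2  -  2
(- denotes ∞ / unreachable)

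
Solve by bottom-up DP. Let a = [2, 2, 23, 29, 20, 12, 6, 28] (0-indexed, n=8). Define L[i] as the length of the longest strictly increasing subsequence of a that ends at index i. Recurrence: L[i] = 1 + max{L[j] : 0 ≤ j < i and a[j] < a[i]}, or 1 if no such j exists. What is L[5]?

2

   i    0    1    2    3    4    5    6    7
a[i]    2    2   23   29   20   12    6   28
L[i]    1    1    2    3    2    2    2    3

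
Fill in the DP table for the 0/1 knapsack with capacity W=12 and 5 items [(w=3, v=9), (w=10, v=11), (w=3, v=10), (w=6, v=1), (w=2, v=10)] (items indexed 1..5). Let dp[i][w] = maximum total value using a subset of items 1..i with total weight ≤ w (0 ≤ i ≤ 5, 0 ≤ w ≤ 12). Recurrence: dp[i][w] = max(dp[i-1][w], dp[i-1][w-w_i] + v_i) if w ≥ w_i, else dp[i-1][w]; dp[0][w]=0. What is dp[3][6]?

19

i\w   0   1   2   3   4   5   6   7   8   9  10  11  12
  0   0   0   0   0   0   0   0   0   0   0   0   0   0
  1   0   0   0   9   9   9   9   9   9   9   9   9   9
  2   0   0   0   9   9   9   9   9   9   9  11  11  11
  3   0   0   0  10  10  10  19  19  19  19  19  19  19
  4   0   0   0  10  10  10  19  19  19  19  19  19  20
  5   0   0  10  10  10  20  20  20  29  29  29  29  29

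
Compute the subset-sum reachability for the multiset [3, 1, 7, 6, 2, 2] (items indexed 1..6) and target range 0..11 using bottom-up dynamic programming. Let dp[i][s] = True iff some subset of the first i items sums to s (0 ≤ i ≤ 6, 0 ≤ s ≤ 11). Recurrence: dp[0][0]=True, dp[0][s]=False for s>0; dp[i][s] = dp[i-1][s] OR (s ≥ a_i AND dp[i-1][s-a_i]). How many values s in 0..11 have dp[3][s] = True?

8

i\s   0   1   2   3   4   5   6   7   8   9  10  11
  0   T   F   F   F   F   F   F   F   F   F   F   F
  1   T   F   F   T   F   F   F   F   F   F   F   F
  2   T   T   F   T   T   F   F   F   F   F   F   F
  3   T   T   F   T   T   F   F   T   T   F   T   T
  4   T   T   F   T   T   F   T   T   T   T   T   T
  5   T   T   T   T   T   T   T   T   T   T   T   T
  6   T   T   T   T   T   T   T   T   T   T   T   T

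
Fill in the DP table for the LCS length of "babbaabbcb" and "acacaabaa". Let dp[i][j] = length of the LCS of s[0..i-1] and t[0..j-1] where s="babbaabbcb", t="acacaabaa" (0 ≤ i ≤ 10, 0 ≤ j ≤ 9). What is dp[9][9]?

   ''  a  c  a  c  a  a  b  a  a
''  0  0  0  0  0  0  0  0  0  0
 b  0  0  0  0  0  0  0  1  1  1
 a  0  1  1  1  1  1  1  1  2  2
 b  0  1  1  1  1  1  1  2  2  2
 b  0  1  1  1  1  1  1  2  2  2
 a  0  1  1  2  2  2  2  2  3  3
 a  0  1  1  2  2  3  3  3  3  4
 b  0  1  1  2  2  3  3  4  4  4
 b  0  1  1  2  2  3  3  4  4  4
 c  0  1  2  2  3  3  3  4  4  4
 b  0  1  2  2  3  3  3  4  4  4

4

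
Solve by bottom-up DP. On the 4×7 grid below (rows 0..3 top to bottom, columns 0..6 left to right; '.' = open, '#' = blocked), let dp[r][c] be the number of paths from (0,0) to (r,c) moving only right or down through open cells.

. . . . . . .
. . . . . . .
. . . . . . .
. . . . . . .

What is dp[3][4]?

35

r\c   0   1   2   3   4   5   6
  0   1   1   1   1   1   1   1
  1   1   2   3   4   5   6   7
  2   1   3   6  10  15  21  28
  3   1   4  10  20  35  56  84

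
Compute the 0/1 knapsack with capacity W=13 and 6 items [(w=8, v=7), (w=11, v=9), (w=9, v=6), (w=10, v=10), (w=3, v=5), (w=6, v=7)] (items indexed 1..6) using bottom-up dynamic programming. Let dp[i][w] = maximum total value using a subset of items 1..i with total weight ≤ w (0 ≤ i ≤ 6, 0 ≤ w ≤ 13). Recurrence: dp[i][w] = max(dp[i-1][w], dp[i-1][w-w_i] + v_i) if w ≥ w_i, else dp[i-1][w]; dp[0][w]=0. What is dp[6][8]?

7

i\w   0   1   2   3   4   5   6   7   8   9  10  11  12  13
  0   0   0   0   0   0   0   0   0   0   0   0   0   0   0
  1   0   0   0   0   0   0   0   0   7   7   7   7   7   7
  2   0   0   0   0   0   0   0   0   7   7   7   9   9   9
  3   0   0   0   0   0   0   0   0   7   7   7   9   9   9
  4   0   0   0   0   0   0   0   0   7   7  10  10  10  10
  5   0   0   0   5   5   5   5   5   7   7  10  12  12  15
  6   0   0   0   5   5   5   7   7   7  12  12  12  12  15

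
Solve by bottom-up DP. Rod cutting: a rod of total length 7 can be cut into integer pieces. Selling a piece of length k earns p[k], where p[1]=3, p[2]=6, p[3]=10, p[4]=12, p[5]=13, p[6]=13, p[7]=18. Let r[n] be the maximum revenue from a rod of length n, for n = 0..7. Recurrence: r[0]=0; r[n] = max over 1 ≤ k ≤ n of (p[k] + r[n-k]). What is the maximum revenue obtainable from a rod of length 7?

23

   n    0    1    2    3    4    5    6    7
r[n]    0    3    6   10   13   16   20   23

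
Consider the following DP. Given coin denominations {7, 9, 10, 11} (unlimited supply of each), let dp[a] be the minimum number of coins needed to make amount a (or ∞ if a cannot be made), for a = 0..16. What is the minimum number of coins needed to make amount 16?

2

 a  0  1  2  3  4  5  6  7  8  9 10 11 12 13 14 15 16
dp  0  -  -  -  -  -  -  1  -  1  1  1  -  -  2  -  2
(- denotes ∞ / unreachable)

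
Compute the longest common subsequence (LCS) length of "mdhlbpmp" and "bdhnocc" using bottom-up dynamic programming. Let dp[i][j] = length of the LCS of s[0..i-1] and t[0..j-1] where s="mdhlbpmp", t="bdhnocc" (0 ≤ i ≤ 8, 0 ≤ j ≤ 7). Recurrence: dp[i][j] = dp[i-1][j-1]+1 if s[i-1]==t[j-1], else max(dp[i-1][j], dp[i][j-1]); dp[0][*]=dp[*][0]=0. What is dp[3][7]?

2

   ''  b  d  h  n  o  c  c
''  0  0  0  0  0  0  0  0
 m  0  0  0  0  0  0  0  0
 d  0  0  1  1  1  1  1  1
 h  0  0  1  2  2  2  2  2
 l  0  0  1  2  2  2  2  2
 b  0  1  1  2  2  2  2  2
 p  0  1  1  2  2  2  2  2
 m  0  1  1  2  2  2  2  2
 p  0  1  1  2  2  2  2  2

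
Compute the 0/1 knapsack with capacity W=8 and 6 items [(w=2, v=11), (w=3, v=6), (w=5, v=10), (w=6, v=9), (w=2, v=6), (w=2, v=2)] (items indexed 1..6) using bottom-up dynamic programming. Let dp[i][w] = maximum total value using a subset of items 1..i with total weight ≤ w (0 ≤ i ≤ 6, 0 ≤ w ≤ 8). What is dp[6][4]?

17

i\w   0   1   2   3   4   5   6   7   8
  0   0   0   0   0   0   0   0   0   0
  1   0   0  11  11  11  11  11  11  11
  2   0   0  11  11  11  17  17  17  17
  3   0   0  11  11  11  17  17  21  21
  4   0   0  11  11  11  17  17  21  21
  5   0   0  11  11  17  17  17  23  23
  6   0   0  11  11  17  17  19  23  23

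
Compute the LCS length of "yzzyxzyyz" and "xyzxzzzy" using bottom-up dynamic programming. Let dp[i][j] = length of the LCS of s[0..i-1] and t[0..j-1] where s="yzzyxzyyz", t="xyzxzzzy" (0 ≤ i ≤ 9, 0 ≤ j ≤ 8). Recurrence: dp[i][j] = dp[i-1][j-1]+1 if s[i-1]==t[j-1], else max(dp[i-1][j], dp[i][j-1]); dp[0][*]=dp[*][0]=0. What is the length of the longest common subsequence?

5

   ''  x  y  z  x  z  z  z  y
''  0  0  0  0  0  0  0  0  0
 y  0  0  1  1  1  1  1  1  1
 z  0  0  1  2  2  2  2  2  2
 z  0  0  1  2  2  3  3  3  3
 y  0  0  1  2  2  3  3  3  4
 x  0  1  1  2  3  3  3  3  4
 z  0  1  1  2  3  4  4  4  4
 y  0  1  2  2  3  4  4  4  5
 y  0  1  2  2  3  4  4  4  5
 z  0  1  2  3  3  4  5  5  5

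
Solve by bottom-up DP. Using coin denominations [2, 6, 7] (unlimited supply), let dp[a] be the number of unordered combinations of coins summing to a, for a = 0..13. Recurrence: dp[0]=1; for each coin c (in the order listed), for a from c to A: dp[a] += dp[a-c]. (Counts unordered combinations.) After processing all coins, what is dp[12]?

after  coin     0     1     2     3     4     5     6     7     8     9    10    11    12    13
          2     1     0     1     0     1     0     1     0     1     0     1     0     1     0
          6     1     0     1     0     1     0     2     0     2     0     2     0     3     0
          7     1     0     1     0     1     0     2     1     2     1     2     1     3     2

3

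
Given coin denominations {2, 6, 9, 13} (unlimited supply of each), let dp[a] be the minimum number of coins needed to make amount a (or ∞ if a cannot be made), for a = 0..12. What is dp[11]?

2

 a  0  1  2  3  4  5  6  7  8  9 10 11 12
dp  0  -  1  -  2  -  1  -  2  1  3  2  2
(- denotes ∞ / unreachable)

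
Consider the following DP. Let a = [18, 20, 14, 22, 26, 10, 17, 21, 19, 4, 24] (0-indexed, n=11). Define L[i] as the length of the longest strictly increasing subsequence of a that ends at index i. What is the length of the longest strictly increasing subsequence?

4

   i    0    1    2    3    4    5    6    7    8    9   10
a[i]   18   20   14   22   26   10   17   21   19    4   24
L[i]    1    2    1    3    4    1    2    3    3    1    4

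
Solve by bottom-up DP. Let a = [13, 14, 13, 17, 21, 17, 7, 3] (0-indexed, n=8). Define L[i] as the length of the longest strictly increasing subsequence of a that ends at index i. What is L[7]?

1

   i    0    1    2    3    4    5    6    7
a[i]   13   14   13   17   21   17    7    3
L[i]    1    2    1    3    4    3    1    1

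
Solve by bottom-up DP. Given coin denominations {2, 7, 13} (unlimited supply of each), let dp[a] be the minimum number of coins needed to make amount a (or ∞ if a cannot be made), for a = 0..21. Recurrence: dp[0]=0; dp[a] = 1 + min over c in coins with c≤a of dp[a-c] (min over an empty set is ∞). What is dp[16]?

3

 a  0  1  2  3  4  5  6  7  8  9 10 11 12 13 14 15 16 17 18 19 20 21
dp  0  -  1  -  2  -  3  1  4  2  5  3  6  1  2  2  3  3  4  4  2  3
(- denotes ∞ / unreachable)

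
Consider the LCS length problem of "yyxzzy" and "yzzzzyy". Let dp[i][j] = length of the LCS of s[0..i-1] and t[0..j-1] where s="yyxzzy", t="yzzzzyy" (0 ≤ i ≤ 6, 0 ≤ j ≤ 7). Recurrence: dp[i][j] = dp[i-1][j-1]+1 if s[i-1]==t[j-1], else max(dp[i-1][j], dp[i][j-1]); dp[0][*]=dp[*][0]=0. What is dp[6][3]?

3

   ''  y  z  z  z  z  y  y
''  0  0  0  0  0  0  0  0
 y  0  1  1  1  1  1  1  1
 y  0  1  1  1  1  1  2  2
 x  0  1  1  1  1  1  2  2
 z  0  1  2  2  2  2  2  2
 z  0  1  2  3  3  3  3  3
 y  0  1  2  3  3  3  4  4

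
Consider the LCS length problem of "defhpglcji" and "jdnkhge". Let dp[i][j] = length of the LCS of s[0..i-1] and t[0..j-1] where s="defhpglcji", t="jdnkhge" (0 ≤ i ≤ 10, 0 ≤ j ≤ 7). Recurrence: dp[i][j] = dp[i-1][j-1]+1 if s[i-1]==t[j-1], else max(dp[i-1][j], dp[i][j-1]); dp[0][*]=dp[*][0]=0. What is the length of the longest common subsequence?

3

   ''  j  d  n  k  h  g  e
''  0  0  0  0  0  0  0  0
 d  0  0  1  1  1  1  1  1
 e  0  0  1  1  1  1  1  2
 f  0  0  1  1  1  1  1  2
 h  0  0  1  1  1  2  2  2
 p  0  0  1  1  1  2  2  2
 g  0  0  1  1  1  2  3  3
 l  0  0  1  1  1  2  3  3
 c  0  0  1  1  1  2  3  3
 j  0  1  1  1  1  2  3  3
 i  0  1  1  1  1  2  3  3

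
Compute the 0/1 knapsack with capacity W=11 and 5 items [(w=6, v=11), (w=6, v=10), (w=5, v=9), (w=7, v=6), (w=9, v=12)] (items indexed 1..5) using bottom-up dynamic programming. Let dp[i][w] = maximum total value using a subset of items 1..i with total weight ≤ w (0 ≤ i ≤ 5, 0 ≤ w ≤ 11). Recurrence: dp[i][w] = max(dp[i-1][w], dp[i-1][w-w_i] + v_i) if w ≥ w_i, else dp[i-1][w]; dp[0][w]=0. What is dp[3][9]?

11

i\w   0   1   2   3   4   5   6   7   8   9  10  11
  0   0   0   0   0   0   0   0   0   0   0   0   0
  1   0   0   0   0   0   0  11  11  11  11  11  11
  2   0   0   0   0   0   0  11  11  11  11  11  11
  3   0   0   0   0   0   9  11  11  11  11  11  20
  4   0   0   0   0   0   9  11  11  11  11  11  20
  5   0   0   0   0   0   9  11  11  11  12  12  20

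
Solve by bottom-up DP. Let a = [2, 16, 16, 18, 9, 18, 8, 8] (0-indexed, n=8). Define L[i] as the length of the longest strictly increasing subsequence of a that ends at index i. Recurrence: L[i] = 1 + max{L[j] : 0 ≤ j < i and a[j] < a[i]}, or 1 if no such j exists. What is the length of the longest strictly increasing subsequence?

   i    0    1    2    3    4    5    6    7
a[i]    2   16   16   18    9   18    8    8
L[i]    1    2    2    3    2    3    2    2

3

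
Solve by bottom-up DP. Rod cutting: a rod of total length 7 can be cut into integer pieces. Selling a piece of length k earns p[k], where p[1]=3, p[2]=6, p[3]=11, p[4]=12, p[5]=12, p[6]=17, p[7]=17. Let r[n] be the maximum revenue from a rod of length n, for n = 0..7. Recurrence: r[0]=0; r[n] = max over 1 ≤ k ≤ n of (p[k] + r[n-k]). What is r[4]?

   n    0    1    2    3    4    5    6    7
r[n]    0    3    6   11   14   17   22   25

14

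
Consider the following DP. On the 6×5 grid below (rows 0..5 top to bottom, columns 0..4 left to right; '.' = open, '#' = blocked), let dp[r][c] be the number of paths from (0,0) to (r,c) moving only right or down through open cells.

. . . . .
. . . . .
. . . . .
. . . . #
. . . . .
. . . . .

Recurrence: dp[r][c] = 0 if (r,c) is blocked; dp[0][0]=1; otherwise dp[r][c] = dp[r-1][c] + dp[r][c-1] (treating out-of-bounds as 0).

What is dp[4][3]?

r\c   0   1   2   3   4
  0   1   1   1   1   1
  1   1   2   3   4   5
  2   1   3   6  10  15
  3   1   4  10  20   0
  4   1   5  15  35  35
  5   1   6  21  56  91

35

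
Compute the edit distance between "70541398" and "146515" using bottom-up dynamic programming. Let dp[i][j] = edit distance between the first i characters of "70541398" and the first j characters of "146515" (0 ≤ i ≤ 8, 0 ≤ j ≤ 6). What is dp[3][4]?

   ''  1  4  6  5  1  5
''  0  1  2  3  4  5  6
 7  1  1  2  3  4  5  6
 0  2  2  2  3  4  5  6
 5  3  3  3  3  3  4  5
 4  4  4  3  4  4  4  5
 1  5  4  4  4  5  4  5
 3  6  5  5  5  5  5  5
 9  7  6  6  6  6  6  6
 8  8  7  7  7  7  7  7

3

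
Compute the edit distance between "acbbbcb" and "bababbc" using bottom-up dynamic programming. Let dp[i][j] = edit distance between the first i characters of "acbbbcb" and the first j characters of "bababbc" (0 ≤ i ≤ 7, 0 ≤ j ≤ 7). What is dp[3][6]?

   ''  b  a  b  a  b  b  c
''  0  1  2  3  4  5  6  7
 a  1  1  1  2  3  4  5  6
 c  2  2  2  2  3  4  5  5
 b  3  2  3  2  3  3  4  5
 b  4  3  3  3  3  3  3  4
 b  5  4  4  3  4  3  3  4
 c  6  5  5  4  4  4  4  3
 b  7  6  6  5  5  4  4  4

4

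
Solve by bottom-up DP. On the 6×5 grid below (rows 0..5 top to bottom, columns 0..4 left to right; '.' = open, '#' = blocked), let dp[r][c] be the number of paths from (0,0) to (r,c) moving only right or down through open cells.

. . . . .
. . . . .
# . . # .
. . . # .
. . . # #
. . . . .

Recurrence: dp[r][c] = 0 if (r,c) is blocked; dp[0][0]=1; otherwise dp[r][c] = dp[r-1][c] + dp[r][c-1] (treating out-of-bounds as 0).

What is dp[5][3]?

11

r\c   0   1   2   3   4
  0   1   1   1   1   1
  1   1   2   3   4   5
  2   0   2   5   0   5
  3   0   2   7   0   5
  4   0   2   9   0   0
  5   0   2  11  11  11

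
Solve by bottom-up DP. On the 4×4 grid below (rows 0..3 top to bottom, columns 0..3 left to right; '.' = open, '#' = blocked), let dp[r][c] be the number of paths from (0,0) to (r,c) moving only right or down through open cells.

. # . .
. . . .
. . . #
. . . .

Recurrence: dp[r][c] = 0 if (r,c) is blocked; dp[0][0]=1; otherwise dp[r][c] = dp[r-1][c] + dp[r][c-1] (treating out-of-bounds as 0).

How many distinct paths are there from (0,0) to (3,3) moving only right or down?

6

r\c   0   1   2   3
  0   1   0   0   0
  1   1   1   1   1
  2   1   2   3   0
  3   1   3   6   6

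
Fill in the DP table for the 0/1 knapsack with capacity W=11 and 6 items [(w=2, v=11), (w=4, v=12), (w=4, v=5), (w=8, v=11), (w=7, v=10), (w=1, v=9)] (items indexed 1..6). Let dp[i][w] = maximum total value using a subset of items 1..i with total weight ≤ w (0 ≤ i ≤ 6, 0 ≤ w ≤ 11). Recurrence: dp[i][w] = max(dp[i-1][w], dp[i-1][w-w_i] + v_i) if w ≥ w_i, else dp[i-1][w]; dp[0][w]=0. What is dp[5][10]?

i\w   0   1   2   3   4   5   6   7   8   9  10  11
  0   0   0   0   0   0   0   0   0   0   0   0   0
  1   0   0  11  11  11  11  11  11  11  11  11  11
  2   0   0  11  11  12  12  23  23  23  23  23  23
  3   0   0  11  11  12  12  23  23  23  23  28  28
  4   0   0  11  11  12  12  23  23  23  23  28  28
  5   0   0  11  11  12  12  23  23  23  23  28  28
  6   0   9  11  20  20  21  23  32  32  32  32  37

28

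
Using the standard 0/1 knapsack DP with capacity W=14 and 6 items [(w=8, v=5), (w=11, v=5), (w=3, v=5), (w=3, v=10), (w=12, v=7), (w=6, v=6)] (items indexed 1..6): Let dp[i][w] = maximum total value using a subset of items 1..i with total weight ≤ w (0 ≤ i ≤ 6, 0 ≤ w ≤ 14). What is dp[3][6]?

i\w   0   1   2   3   4   5   6   7   8   9  10  11  12  13  14
  0   0   0   0   0   0   0   0   0   0   0   0   0   0   0   0
  1   0   0   0   0   0   0   0   0   5   5   5   5   5   5   5
  2   0   0   0   0   0   0   0   0   5   5   5   5   5   5   5
  3   0   0   0   5   5   5   5   5   5   5   5  10  10  10  10
  4   0   0   0  10  10  10  15  15  15  15  15  15  15  15  20
  5   0   0   0  10  10  10  15  15  15  15  15  15  15  15  20
  6   0   0   0  10  10  10  15  15  15  16  16  16  21  21  21

5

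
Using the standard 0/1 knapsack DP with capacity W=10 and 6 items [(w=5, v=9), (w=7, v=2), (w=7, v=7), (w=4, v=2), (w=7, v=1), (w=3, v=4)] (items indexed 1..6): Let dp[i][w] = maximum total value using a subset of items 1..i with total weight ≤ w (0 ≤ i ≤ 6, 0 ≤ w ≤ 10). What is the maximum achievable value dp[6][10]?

i\w   0   1   2   3   4   5   6   7   8   9  10
  0   0   0   0   0   0   0   0   0   0   0   0
  1   0   0   0   0   0   9   9   9   9   9   9
  2   0   0   0   0   0   9   9   9   9   9   9
  3   0   0   0   0   0   9   9   9   9   9   9
  4   0   0   0   0   2   9   9   9   9  11  11
  5   0   0   0   0   2   9   9   9   9  11  11
  6   0   0   0   4   4   9   9   9  13  13  13

13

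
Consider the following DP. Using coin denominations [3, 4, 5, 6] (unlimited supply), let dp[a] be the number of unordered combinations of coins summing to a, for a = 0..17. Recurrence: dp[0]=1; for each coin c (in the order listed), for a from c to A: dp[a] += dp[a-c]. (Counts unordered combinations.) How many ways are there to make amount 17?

7

after  coin     0     1     2     3     4     5     6     7     8     9    10    11    12    13    14    15    16    17
          3     1     0     0     1     0     0     1     0     0     1     0     0     1     0     0     1     0     0
          4     1     0     0     1     1     0     1     1     1     1     1     1     2     1     1     2     2     1
          5     1     0     0     1     1     1     1     1     2     2     2     2     3     3     3     4     4     4
          6     1     0     0     1     1     1     2     1     2     3     3     3     5     4     5     7     7     7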